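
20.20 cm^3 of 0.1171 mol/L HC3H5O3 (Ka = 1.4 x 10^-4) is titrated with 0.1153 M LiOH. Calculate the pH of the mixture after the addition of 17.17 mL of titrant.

4.56

Initial n(HC3H5O3) = 0.1171 x 0.02020 = 0.002365 mol.
n(LiOH) added = 0.1153 x 0.01717 = 0.001980 mol, converting that many moles of HC3H5O3 to C3H5O3-.
Remaining n(HC3H5O3) = 0.0003857 mol; n(C3H5O3-) = 0.001980 mol.
By Henderson-Hasselbalch, pH = pKa + log([A^-]/[HA]) = 3.85 + log(0.001980/0.0003857) = 3.85 + (+0.71) = 4.56.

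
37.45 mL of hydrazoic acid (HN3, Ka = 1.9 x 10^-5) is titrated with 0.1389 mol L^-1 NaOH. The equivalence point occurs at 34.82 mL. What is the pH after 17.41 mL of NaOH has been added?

17.41 mL is exactly half the equivalence volume (34.82/2), i.e. the half-equivalence point.
There, n(HA) = n(A^-), so pH = pKa = -log(1.9 x 10^-5) = 4.72.

4.72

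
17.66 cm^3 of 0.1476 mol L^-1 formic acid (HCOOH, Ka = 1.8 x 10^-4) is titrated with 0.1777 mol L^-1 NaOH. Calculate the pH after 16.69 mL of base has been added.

n(acid) = 0.1476 x 0.01766 = 0.002607 mol; n(NaOH) added = 0.1777 x 0.01669 = 0.002966 mol.
Base is in excess by 0.002966 - 0.002607 = 0.0003592 mol in a total volume of 0.03435 L.
[OH^-] = 0.0003592/0.03435 = 0.01046 M, so pOH = 1.98 and pH = 14.00 - 1.98 = 12.02.

12.02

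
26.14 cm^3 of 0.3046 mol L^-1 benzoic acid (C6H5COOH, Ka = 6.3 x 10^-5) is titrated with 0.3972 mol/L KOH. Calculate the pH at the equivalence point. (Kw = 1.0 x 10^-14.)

n(C6H5COOH) = 0.3046 x 0.02614 = 0.007962 mol; V(KOH) at equivalence = 0.007962/0.3972 = 0.02005 L.
At equivalence all the acid is converted to C6H5COO-; total volume = 0.02614 + 0.02005 = 0.04619 L, so [C6H5COO-] = 0.007962/0.04619 = 0.1724 M.
Kb = Kw/Ka = 1.0e-14 / 6.3 x 10^-5 = 1.59e-10.
[OH^-] = sqrt(Kb x [C6H5COO-]) = sqrt(1.59e-10 x 0.1724) = 5.23e-6 M.
pOH = 5.28, so pH = 14.00 - 5.28 = 8.72.

8.72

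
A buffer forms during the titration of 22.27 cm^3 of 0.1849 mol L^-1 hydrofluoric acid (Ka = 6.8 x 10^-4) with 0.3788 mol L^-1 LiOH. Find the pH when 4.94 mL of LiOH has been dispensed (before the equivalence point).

Initial n(HF) = 0.1849 x 0.02227 = 0.004118 mol.
n(LiOH) added = 0.3788 x 0.004940 = 0.001871 mol, converting that many moles of HF to F-.
Remaining n(HF) = 0.002246 mol; n(F-) = 0.001871 mol.
By Henderson-Hasselbalch, pH = pKa + log([A^-]/[HA]) = 3.17 + log(0.001871/0.002246) = 3.17 + (-0.08) = 3.09.

3.09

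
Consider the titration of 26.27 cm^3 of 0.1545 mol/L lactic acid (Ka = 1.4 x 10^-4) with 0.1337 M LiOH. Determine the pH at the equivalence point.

8.35

n(HC3H5O3) = 0.1545 x 0.02627 = 0.004059 mol; V(LiOH) at equivalence = 0.004059/0.1337 = 0.03036 L.
At equivalence all the acid is converted to C3H5O3-; total volume = 0.02627 + 0.03036 = 0.05663 L, so [C3H5O3-] = 0.004059/0.05663 = 0.07167 M.
Kb = Kw/Ka = 1.0e-14 / 1.4 x 10^-4 = 7.14e-11.
[OH^-] = sqrt(Kb x [C3H5O3-]) = sqrt(7.14e-11 x 0.07167) = 2.26e-6 M.
pOH = 5.65, so pH = 14.00 - 5.65 = 8.35.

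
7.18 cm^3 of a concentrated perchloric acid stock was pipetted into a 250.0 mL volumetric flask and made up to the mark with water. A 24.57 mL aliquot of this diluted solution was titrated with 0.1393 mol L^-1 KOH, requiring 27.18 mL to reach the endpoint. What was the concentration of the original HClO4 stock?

n(KOH) = 0.1393 x 0.02718 = 0.003786 mol.
n(HClO4) in the aliquot = 0.003786 mol.
[diluted HClO4] = 0.003786 / 0.02457 = 0.1541 M.
Dilution factor = 250.0/7.180 = 34.82, so [stock] = 0.1541 x 34.82 = 5.37 M.

5.37 M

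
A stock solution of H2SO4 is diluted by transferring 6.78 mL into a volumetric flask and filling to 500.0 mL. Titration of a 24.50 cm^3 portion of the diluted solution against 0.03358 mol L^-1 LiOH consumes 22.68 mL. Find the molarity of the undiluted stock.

1.15 M

n(LiOH) = 0.03358 x 0.02268 = 0.0007616 mol.
n(H2SO4) in the aliquot = 0.0007616 x 1/2 = 0.0003808 mol.
[diluted H2SO4] = 0.0003808 / 0.02450 = 0.01554 M.
Dilution factor = 500.0/6.780 = 73.75, so [stock] = 0.01554 x 73.75 = 1.15 M.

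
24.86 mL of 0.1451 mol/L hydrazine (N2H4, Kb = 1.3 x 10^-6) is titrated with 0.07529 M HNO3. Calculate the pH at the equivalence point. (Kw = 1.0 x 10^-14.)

n(N2H4) = 0.1451 x 0.02486 = 0.003607 mol; V(HNO3) at equivalence = 0.003607/0.07529 = 0.04791 L.
At equivalence the base is fully converted to N2H5+; total volume = 0.07277 L, so [N2H5+] = 0.003607/0.07277 = 0.04957 M.
Ka(N2H5+) = Kw/Kb = 1.0e-14 / 1.3 x 10^-6 = 7.69e-9.
[H^+] = sqrt(Ka x [N2H5+]) = sqrt(7.69e-9 x 0.04957) = 1.95e-5 M.
pH = -log(1.95e-5) = 4.71.

4.71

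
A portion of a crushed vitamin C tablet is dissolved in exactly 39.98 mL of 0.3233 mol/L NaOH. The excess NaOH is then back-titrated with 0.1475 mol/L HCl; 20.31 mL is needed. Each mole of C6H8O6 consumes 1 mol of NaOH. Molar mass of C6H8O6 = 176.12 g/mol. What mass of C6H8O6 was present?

1.75 g

Total n(NaOH) added = 0.3233 x 0.03998 = 0.01293 mol.
n(HCl) used = 0.1475 x 0.02031 = 0.002996 mol, which equals the excess n(NaOH).
So n(NaOH) consumed by the sample = 0.01293 - 0.002996 = 0.009930 mol.
n(C6H8O6) = 0.009930 / 1 = 0.009930 mol.
mass = 0.009930 mol x 176.12 g/mol = 1.75 g.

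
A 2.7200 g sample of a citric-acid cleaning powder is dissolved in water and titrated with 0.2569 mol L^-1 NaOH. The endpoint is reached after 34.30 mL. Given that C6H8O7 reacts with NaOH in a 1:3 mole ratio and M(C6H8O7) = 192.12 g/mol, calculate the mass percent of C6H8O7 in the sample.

n(NaOH) = 0.2569 x 0.03430 = 0.008812 mol.
n(C6H8O7) = 0.008812 / 3 = 0.002937 mol.
mass of C6H8O7 = 0.002937 x 192.12 = 0.5643 g.
% purity = 0.5643 / 2.7200 x 100 = 20.7%.

20.7%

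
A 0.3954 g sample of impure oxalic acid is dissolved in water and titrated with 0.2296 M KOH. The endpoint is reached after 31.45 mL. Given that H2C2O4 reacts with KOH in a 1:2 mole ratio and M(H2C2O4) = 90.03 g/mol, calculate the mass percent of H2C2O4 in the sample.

n(KOH) = 0.2296 x 0.03145 = 0.007221 mol.
n(H2C2O4) = 0.007221 / 2 = 0.003610 mol.
mass of H2C2O4 = 0.003610 x 90.03 = 0.3250 g.
% purity = 0.3250 / 0.3954 x 100 = 82.2%.

82.2%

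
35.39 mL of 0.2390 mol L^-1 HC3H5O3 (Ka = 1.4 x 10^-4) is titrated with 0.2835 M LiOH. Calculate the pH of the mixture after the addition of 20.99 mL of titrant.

Initial n(HC3H5O3) = 0.2390 x 0.03539 = 0.008458 mol.
n(LiOH) added = 0.2835 x 0.02099 = 0.005951 mol, converting that many moles of HC3H5O3 to C3H5O3-.
Remaining n(HC3H5O3) = 0.002508 mol; n(C3H5O3-) = 0.005951 mol.
By Henderson-Hasselbalch, pH = pKa + log([A^-]/[HA]) = 3.85 + log(0.005951/0.002508) = 3.85 + (+0.38) = 4.23.

4.23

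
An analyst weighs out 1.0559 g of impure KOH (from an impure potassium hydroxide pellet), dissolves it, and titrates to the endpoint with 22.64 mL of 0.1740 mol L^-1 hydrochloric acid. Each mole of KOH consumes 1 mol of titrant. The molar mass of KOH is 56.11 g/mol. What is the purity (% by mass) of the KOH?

20.9%

n(HCl) = 0.1740 x 0.02264 = 0.003939 mol.
n(KOH) = 0.003939 / 1 = 0.003939 mol.
mass of KOH = 0.003939 x 56.11 = 0.2210 g.
% purity = 0.2210 / 1.0559 x 100 = 20.9%.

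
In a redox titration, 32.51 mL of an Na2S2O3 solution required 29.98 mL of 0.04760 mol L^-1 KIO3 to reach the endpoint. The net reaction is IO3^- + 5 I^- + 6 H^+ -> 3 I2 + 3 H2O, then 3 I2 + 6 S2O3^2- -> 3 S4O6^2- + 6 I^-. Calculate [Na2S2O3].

0.263 M

n(KIO3) = 0.04760 x 0.02998 = 0.001427 mol.
From the balanced equation, 1 mol KIO3 reacts with 6 mol Na2S2O3, so n(Na2S2O3) = 0.001427 x 6/1 = 0.008562 mol.
[Na2S2O3] = 0.008562 / 0.03251 L = 0.263 M.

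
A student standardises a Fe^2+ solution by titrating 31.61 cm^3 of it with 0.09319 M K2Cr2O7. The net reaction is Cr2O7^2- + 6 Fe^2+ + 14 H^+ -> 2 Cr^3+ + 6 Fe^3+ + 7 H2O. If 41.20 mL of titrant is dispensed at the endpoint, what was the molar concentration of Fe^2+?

n(K2Cr2O7) = 0.09319 x 0.04120 = 0.003839 mol.
From the balanced equation, 1 mol K2Cr2O7 reacts with 6 mol Fe^2+, so n(Fe^2+) = 0.003839 x 6/1 = 0.02304 mol.
[Fe^2+] = 0.02304 / 0.03161 L = 0.729 M.

0.729 M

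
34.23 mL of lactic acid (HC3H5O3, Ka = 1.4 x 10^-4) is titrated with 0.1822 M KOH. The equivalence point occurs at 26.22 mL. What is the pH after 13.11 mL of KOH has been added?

3.85

13.11 mL is exactly half the equivalence volume (26.22/2), i.e. the half-equivalence point.
There, n(HA) = n(A^-), so pH = pKa = -log(1.4 x 10^-4) = 3.85.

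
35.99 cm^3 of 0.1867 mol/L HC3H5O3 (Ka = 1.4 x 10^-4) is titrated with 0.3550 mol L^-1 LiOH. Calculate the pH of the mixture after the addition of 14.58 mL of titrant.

4.38

Initial n(HC3H5O3) = 0.1867 x 0.03599 = 0.006719 mol.
n(LiOH) added = 0.3550 x 0.01458 = 0.005176 mol, converting that many moles of HC3H5O3 to C3H5O3-.
Remaining n(HC3H5O3) = 0.001543 mol; n(C3H5O3-) = 0.005176 mol.
By Henderson-Hasselbalch, pH = pKa + log([A^-]/[HA]) = 3.85 + log(0.005176/0.001543) = 3.85 + (+0.53) = 4.38.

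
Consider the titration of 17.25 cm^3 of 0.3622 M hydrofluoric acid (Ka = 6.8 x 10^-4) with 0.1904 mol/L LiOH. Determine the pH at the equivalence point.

n(HF) = 0.3622 x 0.01725 = 0.006248 mol; V(LiOH) at equivalence = 0.006248/0.1904 = 0.03281 L.
At equivalence all the acid is converted to F-; total volume = 0.01725 + 0.03281 = 0.05006 L, so [F-] = 0.006248/0.05006 = 0.1248 M.
Kb = Kw/Ka = 1.0e-14 / 6.8 x 10^-4 = 1.47e-11.
[OH^-] = sqrt(Kb x [F-]) = sqrt(1.47e-11 x 0.1248) = 1.35e-6 M.
pOH = 5.87, so pH = 14.00 - 5.87 = 8.13.

8.13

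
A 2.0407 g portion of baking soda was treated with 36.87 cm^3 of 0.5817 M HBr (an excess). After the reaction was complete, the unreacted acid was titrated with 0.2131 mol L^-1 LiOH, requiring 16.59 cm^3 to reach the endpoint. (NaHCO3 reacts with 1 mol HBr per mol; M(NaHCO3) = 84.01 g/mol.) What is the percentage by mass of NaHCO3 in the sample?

73.7%

Total n(HBr) added = 0.5817 x 0.03687 = 0.02145 mol.
n(LiOH) used = 0.2131 x 0.01659 = 0.003535 mol, which equals the excess n(HBr).
So n(HBr) consumed by the sample = 0.02145 - 0.003535 = 0.01791 mol.
n(NaHCO3) = 0.01791 / 1 = 0.01791 mol.
mass NaHCO3 = 0.01791 x 84.01 = 1.505 g, so %NaHCO3 = 1.505/2.0407 x 100 = 73.7%.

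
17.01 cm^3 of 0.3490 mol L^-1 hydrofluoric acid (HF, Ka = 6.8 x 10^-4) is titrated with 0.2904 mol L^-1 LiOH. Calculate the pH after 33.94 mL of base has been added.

12.89

n(acid) = 0.3490 x 0.01701 = 0.005936 mol; n(LiOH) added = 0.2904 x 0.03394 = 0.009856 mol.
Base is in excess by 0.009856 - 0.005936 = 0.003920 mol in a total volume of 0.05095 L.
[OH^-] = 0.003920/0.05095 = 0.07693 M, so pOH = 1.11 and pH = 14.00 - 1.11 = 12.89.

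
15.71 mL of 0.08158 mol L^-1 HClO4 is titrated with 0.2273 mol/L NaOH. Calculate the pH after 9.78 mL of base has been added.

n(acid) = 0.08158 x 0.01571 = 0.001282 mol; n(NaOH) added = 0.2273 x 0.009780 = 0.002223 mol.
Base is in excess by 0.002223 - 0.001282 = 0.0009414 mol in a total volume of 0.02549 L.
[OH^-] = 0.0009414/0.02549 = 0.03693 M, so pOH = 1.43 and pH = 14.00 - 1.43 = 12.57.

12.57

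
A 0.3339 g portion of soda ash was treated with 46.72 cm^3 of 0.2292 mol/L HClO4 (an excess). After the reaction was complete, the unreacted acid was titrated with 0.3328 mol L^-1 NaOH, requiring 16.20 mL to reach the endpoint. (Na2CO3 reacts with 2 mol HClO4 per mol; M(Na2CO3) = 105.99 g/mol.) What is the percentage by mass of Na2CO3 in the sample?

Total n(HClO4) added = 0.2292 x 0.04672 = 0.01071 mol.
n(NaOH) used = 0.3328 x 0.01620 = 0.005391 mol, which equals the excess n(HClO4).
So n(HClO4) consumed by the sample = 0.01071 - 0.005391 = 0.005317 mol.
n(Na2CO3) = 0.005317 / 2 = 0.002658 mol.
mass Na2CO3 = 0.002658 x 105.99 = 0.2818 g, so %Na2CO3 = 0.2818/0.3339 x 100 = 84.4%.

84.4%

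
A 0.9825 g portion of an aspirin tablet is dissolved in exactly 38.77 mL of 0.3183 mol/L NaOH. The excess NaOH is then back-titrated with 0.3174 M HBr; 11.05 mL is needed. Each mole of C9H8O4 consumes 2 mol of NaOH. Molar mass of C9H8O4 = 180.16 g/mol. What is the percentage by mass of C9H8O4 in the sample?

81.0%

Total n(NaOH) added = 0.3183 x 0.03877 = 0.01234 mol.
n(HBr) used = 0.3174 x 0.01105 = 0.003507 mol, which equals the excess n(NaOH).
So n(NaOH) consumed by the sample = 0.01234 - 0.003507 = 0.008833 mol.
n(C9H8O4) = 0.008833 / 2 = 0.004417 mol.
mass C9H8O4 = 0.004417 x 180.16 = 0.7957 g, so %C9H8O4 = 0.7957/0.9825 x 100 = 81.0%.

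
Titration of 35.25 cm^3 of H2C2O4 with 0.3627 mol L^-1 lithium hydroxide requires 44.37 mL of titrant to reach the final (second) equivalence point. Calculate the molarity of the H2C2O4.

n(LiOH) = 0.3627 x 0.04437 = 0.01609 mol.
At the final (second) equivalence point, 2 mol OH^- react per mol H2C2O4, so n(H2C2O4) = 0.01609 / 2 = 0.008046 mol.
[H2C2O4] = 0.008046 / 0.03525 L = 0.228 M.

0.228 M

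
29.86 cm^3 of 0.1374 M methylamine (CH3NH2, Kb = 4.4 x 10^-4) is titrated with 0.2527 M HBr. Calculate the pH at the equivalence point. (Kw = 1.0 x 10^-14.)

n(CH3NH2) = 0.1374 x 0.02986 = 0.004103 mol; V(HBr) at equivalence = 0.004103/0.2527 = 0.01624 L.
At equivalence the base is fully converted to CH3NH3+; total volume = 0.04610 L, so [CH3NH3+] = 0.004103/0.04610 = 0.08901 M.
Ka(CH3NH3+) = Kw/Kb = 1.0e-14 / 4.4 x 10^-4 = 2.27e-11.
[H^+] = sqrt(Ka x [CH3NH3+]) = sqrt(2.27e-11 x 0.08901) = 1.42e-6 M.
pH = -log(1.42e-6) = 5.85.

5.85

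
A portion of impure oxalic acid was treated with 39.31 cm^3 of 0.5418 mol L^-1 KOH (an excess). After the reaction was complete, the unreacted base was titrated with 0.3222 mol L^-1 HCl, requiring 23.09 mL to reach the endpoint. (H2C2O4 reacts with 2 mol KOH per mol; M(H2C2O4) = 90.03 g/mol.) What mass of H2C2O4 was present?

Total n(KOH) added = 0.5418 x 0.03931 = 0.02130 mol.
n(HCl) used = 0.3222 x 0.02309 = 0.007440 mol, which equals the excess n(KOH).
So n(KOH) consumed by the sample = 0.02130 - 0.007440 = 0.01386 mol.
n(H2C2O4) = 0.01386 / 2 = 0.006929 mol.
mass = 0.006929 mol x 90.03 g/mol = 0.624 g.

0.624 g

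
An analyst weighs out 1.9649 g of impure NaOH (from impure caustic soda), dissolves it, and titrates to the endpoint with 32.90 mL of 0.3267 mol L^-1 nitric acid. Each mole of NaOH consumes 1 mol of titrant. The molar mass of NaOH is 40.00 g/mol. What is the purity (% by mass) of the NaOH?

21.9%

n(HNO3) = 0.3267 x 0.03290 = 0.01075 mol.
n(NaOH) = 0.01075 / 1 = 0.01075 mol.
mass of NaOH = 0.01075 x 40.00 = 0.4299 g.
% purity = 0.4299 / 1.9649 x 100 = 21.9%.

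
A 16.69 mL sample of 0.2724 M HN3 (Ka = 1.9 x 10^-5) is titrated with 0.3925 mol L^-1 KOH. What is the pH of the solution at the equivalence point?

n(HN3) = 0.2724 x 0.01669 = 0.004546 mol; V(KOH) at equivalence = 0.004546/0.3925 = 0.01158 L.
At equivalence all the acid is converted to N3-; total volume = 0.01669 + 0.01158 = 0.02827 L, so [N3-] = 0.004546/0.02827 = 0.1608 M.
Kb = Kw/Ka = 1.0e-14 / 1.9 x 10^-5 = 5.26e-10.
[OH^-] = sqrt(Kb x [N3-]) = sqrt(5.26e-10 x 0.1608) = 9.20e-6 M.
pOH = 5.04, so pH = 14.00 - 5.04 = 8.96.

8.96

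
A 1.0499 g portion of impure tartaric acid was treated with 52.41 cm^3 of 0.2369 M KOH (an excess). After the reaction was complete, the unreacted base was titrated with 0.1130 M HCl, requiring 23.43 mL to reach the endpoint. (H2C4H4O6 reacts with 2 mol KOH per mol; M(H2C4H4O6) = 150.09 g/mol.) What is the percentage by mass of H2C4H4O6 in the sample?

69.8%

Total n(KOH) added = 0.2369 x 0.05241 = 0.01242 mol.
n(HCl) used = 0.1130 x 0.02343 = 0.002648 mol, which equals the excess n(KOH).
So n(KOH) consumed by the sample = 0.01242 - 0.002648 = 0.009768 mol.
n(H2C4H4O6) = 0.009768 / 2 = 0.004884 mol.
mass H2C4H4O6 = 0.004884 x 150.09 = 0.7331 g, so %H2C4H4O6 = 0.7331/1.0499 x 100 = 69.8%.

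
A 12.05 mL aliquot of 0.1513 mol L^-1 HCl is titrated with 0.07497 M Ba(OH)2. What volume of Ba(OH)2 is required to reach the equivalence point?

12.2 mL

n(HCl) = 0.1513 mol/L x 0.01205 L = 0.001823 mol.
The neutralisation is 2 HCl : 1 Ba(OH)2, so n(Ba(OH)2) = 0.001823 x 1/2 = 0.0009116 mol.
V(Ba(OH)2) = 0.0009116 / 0.07497 = 0.01216 L = 12.2 mL.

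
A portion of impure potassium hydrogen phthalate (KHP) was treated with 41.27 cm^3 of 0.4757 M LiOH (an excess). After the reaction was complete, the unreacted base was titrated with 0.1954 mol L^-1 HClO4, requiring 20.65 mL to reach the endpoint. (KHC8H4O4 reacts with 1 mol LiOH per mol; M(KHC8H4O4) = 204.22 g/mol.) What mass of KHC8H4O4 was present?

3.19 g

Total n(LiOH) added = 0.4757 x 0.04127 = 0.01963 mol.
n(HClO4) used = 0.1954 x 0.02065 = 0.004035 mol, which equals the excess n(LiOH).
So n(LiOH) consumed by the sample = 0.01963 - 0.004035 = 0.01560 mol.
n(KHC8H4O4) = 0.01560 / 1 = 0.01560 mol.
mass = 0.01560 mol x 204.22 g/mol = 3.19 g.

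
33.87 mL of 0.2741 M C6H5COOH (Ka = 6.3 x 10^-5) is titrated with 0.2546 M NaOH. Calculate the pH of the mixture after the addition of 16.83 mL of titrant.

Initial n(C6H5COOH) = 0.2741 x 0.03387 = 0.009284 mol.
n(NaOH) added = 0.2546 x 0.01683 = 0.004285 mol, converting that many moles of C6H5COOH to C6H5COO-.
Remaining n(C6H5COOH) = 0.004999 mol; n(C6H5COO-) = 0.004285 mol.
By Henderson-Hasselbalch, pH = pKa + log([A^-]/[HA]) = 4.20 + log(0.004285/0.004999) = 4.20 + (-0.07) = 4.13.

4.13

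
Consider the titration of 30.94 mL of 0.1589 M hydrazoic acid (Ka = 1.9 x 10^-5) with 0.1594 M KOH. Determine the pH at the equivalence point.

8.81

n(HN3) = 0.1589 x 0.03094 = 0.004916 mol; V(KOH) at equivalence = 0.004916/0.1594 = 0.03084 L.
At equivalence all the acid is converted to N3-; total volume = 0.03094 + 0.03084 = 0.06178 L, so [N3-] = 0.004916/0.06178 = 0.07957 M.
Kb = Kw/Ka = 1.0e-14 / 1.9 x 10^-5 = 5.26e-10.
[OH^-] = sqrt(Kb x [N3-]) = sqrt(5.26e-10 x 0.07957) = 6.47e-6 M.
pOH = 5.19, so pH = 14.00 - 5.19 = 8.81.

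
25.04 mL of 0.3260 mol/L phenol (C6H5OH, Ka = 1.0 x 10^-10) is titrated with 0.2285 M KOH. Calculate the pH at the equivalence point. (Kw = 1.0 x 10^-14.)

n(C6H5OH) = 0.3260 x 0.02504 = 0.008163 mol; V(KOH) at equivalence = 0.008163/0.2285 = 0.03572 L.
At equivalence all the acid is converted to C6H5O-; total volume = 0.02504 + 0.03572 = 0.06076 L, so [C6H5O-] = 0.008163/0.06076 = 0.1343 M.
Kb = Kw/Ka = 1.0e-14 / 1.0 x 10^-10 = 0.000100.
[OH^-] = sqrt(Kb x [C6H5O-]) = sqrt(0.000100 x 0.1343) = 0.00367 M.
pOH = 2.44, so pH = 14.00 - 2.44 = 11.56.

11.56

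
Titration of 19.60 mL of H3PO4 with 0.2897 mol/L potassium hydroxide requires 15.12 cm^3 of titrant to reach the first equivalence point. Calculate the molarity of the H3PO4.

0.223 M

n(KOH) = 0.2897 x 0.01512 = 0.004380 mol.
At the first equivalence point, 1 mol OH^- react per mol H3PO4, so n(H3PO4) = 0.004380 / 1 = 0.004380 mol.
[H3PO4] = 0.004380 / 0.01960 L = 0.223 M.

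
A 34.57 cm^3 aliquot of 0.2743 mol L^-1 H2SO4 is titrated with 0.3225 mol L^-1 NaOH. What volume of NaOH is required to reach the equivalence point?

58.8 mL

n(H2SO4) = 0.2743 mol/L x 0.03457 L = 0.009483 mol.
The neutralisation is 1 H2SO4 : 2 NaOH, so n(NaOH) = 0.009483 x 2/1 = 0.01897 mol.
V(NaOH) = 0.01897 / 0.3225 = 0.05881 L = 58.8 mL.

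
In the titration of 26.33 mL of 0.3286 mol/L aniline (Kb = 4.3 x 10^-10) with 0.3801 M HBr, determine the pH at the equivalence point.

n(C6H5NH2) = 0.3286 x 0.02633 = 0.008652 mol; V(HBr) at equivalence = 0.008652/0.3801 = 0.02276 L.
At equivalence the base is fully converted to C6H5NH3+; total volume = 0.04909 L, so [C6H5NH3+] = 0.008652/0.04909 = 0.1762 M.
Ka(C6H5NH3+) = Kw/Kb = 1.0e-14 / 4.3 x 10^-10 = 2.33e-5.
[H^+] = sqrt(Ka x [C6H5NH3+]) = sqrt(2.33e-5 x 0.1762) = 0.00202 M.
pH = -log(0.00202) = 2.69.

2.69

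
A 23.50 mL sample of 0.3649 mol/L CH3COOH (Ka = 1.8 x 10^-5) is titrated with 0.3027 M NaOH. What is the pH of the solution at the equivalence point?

8.98

n(CH3COOH) = 0.3649 x 0.02350 = 0.008575 mol; V(NaOH) at equivalence = 0.008575/0.3027 = 0.02833 L.
At equivalence all the acid is converted to CH3COO-; total volume = 0.02350 + 0.02833 = 0.05183 L, so [CH3COO-] = 0.008575/0.05183 = 0.1655 M.
Kb = Kw/Ka = 1.0e-14 / 1.8 x 10^-5 = 5.56e-10.
[OH^-] = sqrt(Kb x [CH3COO-]) = sqrt(5.56e-10 x 0.1655) = 9.59e-6 M.
pOH = 5.02, so pH = 14.00 - 5.02 = 8.98.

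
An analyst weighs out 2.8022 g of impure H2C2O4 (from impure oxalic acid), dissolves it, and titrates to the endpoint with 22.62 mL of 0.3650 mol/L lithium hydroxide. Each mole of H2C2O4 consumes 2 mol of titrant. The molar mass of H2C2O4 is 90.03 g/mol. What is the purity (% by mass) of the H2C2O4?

n(LiOH) = 0.3650 x 0.02262 = 0.008256 mol.
n(H2C2O4) = 0.008256 / 2 = 0.004128 mol.
mass of H2C2O4 = 0.004128 x 90.03 = 0.3717 g.
% purity = 0.3717 / 2.8022 x 100 = 13.3%.

13.3%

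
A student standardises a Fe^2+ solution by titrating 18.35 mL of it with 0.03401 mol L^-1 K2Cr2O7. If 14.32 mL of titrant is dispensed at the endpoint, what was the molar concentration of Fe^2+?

0.159 M

n(K2Cr2O7) = 0.03401 x 0.01432 = 0.0004870 mol.
From the balanced equation, 1 mol K2Cr2O7 reacts with 6 mol Fe^2+, so n(Fe^2+) = 0.0004870 x 6/1 = 0.002922 mol.
[Fe^2+] = 0.002922 / 0.01835 L = 0.159 M.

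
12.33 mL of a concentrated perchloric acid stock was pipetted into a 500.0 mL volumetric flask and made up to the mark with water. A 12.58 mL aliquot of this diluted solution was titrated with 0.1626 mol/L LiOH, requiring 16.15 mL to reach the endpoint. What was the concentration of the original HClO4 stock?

8.46 M

n(LiOH) = 0.1626 x 0.01615 = 0.002626 mol.
n(HClO4) in the aliquot = 0.002626 mol.
[diluted HClO4] = 0.002626 / 0.01258 = 0.2087 M.
Dilution factor = 500.0/12.33 = 40.55, so [stock] = 0.2087 x 40.55 = 8.46 M.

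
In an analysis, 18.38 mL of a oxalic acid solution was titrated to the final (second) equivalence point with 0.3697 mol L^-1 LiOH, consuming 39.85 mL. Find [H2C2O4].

n(LiOH) = 0.3697 x 0.03985 = 0.01473 mol.
At the final (second) equivalence point, 2 mol OH^- react per mol H2C2O4, so n(H2C2O4) = 0.01473 / 2 = 0.007366 mol.
[H2C2O4] = 0.007366 / 0.01838 L = 0.401 M.

0.401 M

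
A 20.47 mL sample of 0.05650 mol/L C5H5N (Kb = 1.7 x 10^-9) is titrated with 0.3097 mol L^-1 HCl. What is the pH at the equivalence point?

3.28

n(C5H5N) = 0.05650 x 0.02047 = 0.001157 mol; V(HCl) at equivalence = 0.001157/0.3097 = 0.003734 L.
At equivalence the base is fully converted to C5H5NH+; total volume = 0.02420 L, so [C5H5NH+] = 0.001157/0.02420 = 0.04778 M.
Ka(C5H5NH+) = Kw/Kb = 1.0e-14 / 1.7 x 10^-9 = 5.88e-6.
[H^+] = sqrt(Ka x [C5H5NH+]) = sqrt(5.88e-6 x 0.04778) = 0.000530 M.
pH = -log(0.000530) = 3.28.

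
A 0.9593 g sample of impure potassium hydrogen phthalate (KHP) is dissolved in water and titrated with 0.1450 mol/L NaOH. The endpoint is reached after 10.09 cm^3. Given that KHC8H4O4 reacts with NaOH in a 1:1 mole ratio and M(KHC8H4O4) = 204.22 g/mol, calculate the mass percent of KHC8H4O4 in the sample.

31.1%

n(NaOH) = 0.1450 x 0.01009 = 0.001463 mol.
n(KHC8H4O4) = 0.001463 / 1 = 0.001463 mol.
mass of KHC8H4O4 = 0.001463 x 204.22 = 0.2988 g.
% purity = 0.2988 / 0.9593 x 100 = 31.1%.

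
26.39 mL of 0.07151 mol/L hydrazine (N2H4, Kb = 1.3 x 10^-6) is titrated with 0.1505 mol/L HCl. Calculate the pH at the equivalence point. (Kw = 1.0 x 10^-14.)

n(N2H4) = 0.07151 x 0.02639 = 0.001887 mol; V(HCl) at equivalence = 0.001887/0.1505 = 0.01254 L.
At equivalence the base is fully converted to N2H5+; total volume = 0.03893 L, so [N2H5+] = 0.001887/0.03893 = 0.04848 M.
Ka(N2H5+) = Kw/Kb = 1.0e-14 / 1.3 x 10^-6 = 7.69e-9.
[H^+] = sqrt(Ka x [N2H5+]) = sqrt(7.69e-9 x 0.04848) = 1.93e-5 M.
pH = -log(1.93e-5) = 4.71.

4.71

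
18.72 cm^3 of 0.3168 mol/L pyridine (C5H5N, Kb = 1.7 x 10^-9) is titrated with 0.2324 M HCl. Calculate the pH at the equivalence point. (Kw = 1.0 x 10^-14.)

3.05

n(C5H5N) = 0.3168 x 0.01872 = 0.005930 mol; V(HCl) at equivalence = 0.005930/0.2324 = 0.02552 L.
At equivalence the base is fully converted to C5H5NH+; total volume = 0.04424 L, so [C5H5NH+] = 0.005930/0.04424 = 0.1341 M.
Ka(C5H5NH+) = Kw/Kb = 1.0e-14 / 1.7 x 10^-9 = 5.88e-6.
[H^+] = sqrt(Ka x [C5H5NH+]) = sqrt(5.88e-6 x 0.1341) = 0.000888 M.
pH = -log(0.000888) = 3.05.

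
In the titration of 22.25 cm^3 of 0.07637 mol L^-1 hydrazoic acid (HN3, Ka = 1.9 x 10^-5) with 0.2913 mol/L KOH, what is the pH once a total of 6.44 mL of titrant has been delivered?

11.79

n(acid) = 0.07637 x 0.02225 = 0.001699 mol; n(KOH) added = 0.2913 x 0.006440 = 0.001876 mol.
Base is in excess by 0.001876 - 0.001699 = 0.0001767 mol in a total volume of 0.02869 L.
[OH^-] = 0.0001767/0.02869 = 0.006160 M, so pOH = 2.21 and pH = 14.00 - 2.21 = 11.79.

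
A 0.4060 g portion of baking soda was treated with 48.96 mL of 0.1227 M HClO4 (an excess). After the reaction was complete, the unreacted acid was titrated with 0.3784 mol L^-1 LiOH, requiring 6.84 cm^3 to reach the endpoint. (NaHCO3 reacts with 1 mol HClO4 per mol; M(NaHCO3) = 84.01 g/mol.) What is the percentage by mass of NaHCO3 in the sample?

70.7%

Total n(HClO4) added = 0.1227 x 0.04896 = 0.006007 mol.
n(LiOH) used = 0.3784 x 0.006840 = 0.002588 mol, which equals the excess n(HClO4).
So n(HClO4) consumed by the sample = 0.006007 - 0.002588 = 0.003419 mol.
n(NaHCO3) = 0.003419 / 1 = 0.003419 mol.
mass NaHCO3 = 0.003419 x 84.01 = 0.2872 g, so %NaHCO3 = 0.2872/0.4060 x 100 = 70.7%.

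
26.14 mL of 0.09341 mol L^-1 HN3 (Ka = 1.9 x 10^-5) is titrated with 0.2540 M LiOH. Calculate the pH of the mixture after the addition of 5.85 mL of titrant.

4.91

Initial n(HN3) = 0.09341 x 0.02614 = 0.002442 mol.
n(LiOH) added = 0.2540 x 0.005850 = 0.001486 mol, converting that many moles of HN3 to N3-.
Remaining n(HN3) = 0.0009558 mol; n(N3-) = 0.001486 mol.
By Henderson-Hasselbalch, pH = pKa + log([A^-]/[HA]) = 4.72 + log(0.001486/0.0009558) = 4.72 + (+0.19) = 4.91.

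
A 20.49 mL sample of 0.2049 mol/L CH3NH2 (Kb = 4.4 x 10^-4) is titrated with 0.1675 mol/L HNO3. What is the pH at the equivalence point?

n(CH3NH2) = 0.2049 x 0.02049 = 0.004198 mol; V(HNO3) at equivalence = 0.004198/0.1675 = 0.02507 L.
At equivalence the base is fully converted to CH3NH3+; total volume = 0.04556 L, so [CH3NH3+] = 0.004198/0.04556 = 0.09216 M.
Ka(CH3NH3+) = Kw/Kb = 1.0e-14 / 4.4 x 10^-4 = 2.27e-11.
[H^+] = sqrt(Ka x [CH3NH3+]) = sqrt(2.27e-11 x 0.09216) = 1.45e-6 M.
pH = -log(1.45e-6) = 5.84.

5.84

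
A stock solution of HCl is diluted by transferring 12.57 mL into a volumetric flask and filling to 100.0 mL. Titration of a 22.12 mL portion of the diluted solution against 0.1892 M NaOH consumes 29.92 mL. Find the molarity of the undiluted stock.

n(NaOH) = 0.1892 x 0.02992 = 0.005661 mol.
n(HCl) in the aliquot = 0.005661 mol.
[diluted HCl] = 0.005661 / 0.02212 = 0.2559 M.
Dilution factor = 100.0/12.57 = 7.955, so [stock] = 0.2559 x 7.955 = 2.04 M.

2.04 M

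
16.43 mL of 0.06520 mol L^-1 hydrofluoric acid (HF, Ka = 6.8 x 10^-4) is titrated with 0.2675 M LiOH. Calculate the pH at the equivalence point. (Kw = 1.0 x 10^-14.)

n(HF) = 0.06520 x 0.01643 = 0.001071 mol; V(LiOH) at equivalence = 0.001071/0.2675 = 0.004005 L.
At equivalence all the acid is converted to F-; total volume = 0.01643 + 0.004005 = 0.02043 L, so [F-] = 0.001071/0.02043 = 0.05242 M.
Kb = Kw/Ka = 1.0e-14 / 6.8 x 10^-4 = 1.47e-11.
[OH^-] = sqrt(Kb x [F-]) = sqrt(1.47e-11 x 0.05242) = 8.78e-7 M.
pOH = 6.06, so pH = 14.00 - 6.06 = 7.94.

7.94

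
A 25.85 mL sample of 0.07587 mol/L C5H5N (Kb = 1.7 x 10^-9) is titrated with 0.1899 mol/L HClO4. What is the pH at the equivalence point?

3.25

n(C5H5N) = 0.07587 x 0.02585 = 0.001961 mol; V(HClO4) at equivalence = 0.001961/0.1899 = 0.01033 L.
At equivalence the base is fully converted to C5H5NH+; total volume = 0.03618 L, so [C5H5NH+] = 0.001961/0.03618 = 0.05421 M.
Ka(C5H5NH+) = Kw/Kb = 1.0e-14 / 1.7 x 10^-9 = 5.88e-6.
[H^+] = sqrt(Ka x [C5H5NH+]) = sqrt(5.88e-6 x 0.05421) = 0.000565 M.
pH = -log(0.000565) = 3.25.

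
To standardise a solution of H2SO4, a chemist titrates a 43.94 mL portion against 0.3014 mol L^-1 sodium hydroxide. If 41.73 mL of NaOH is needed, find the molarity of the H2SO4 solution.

0.143 M

n(NaOH) delivered = 0.3014 x 0.04173 = 0.01258 mol.
The reaction is 1 H2SO4 + 2 NaOH, so n(H2SO4) = 0.01258 x 1/2 = 0.006289 mol.
[H2SO4] = 0.006289 mol / 0.04394 L = 0.143 M.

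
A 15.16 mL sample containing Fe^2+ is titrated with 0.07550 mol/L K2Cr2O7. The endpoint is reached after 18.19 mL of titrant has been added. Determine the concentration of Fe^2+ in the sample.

n(K2Cr2O7) = 0.07550 x 0.01819 = 0.001373 mol.
From the balanced equation, 1 mol K2Cr2O7 reacts with 6 mol Fe^2+, so n(Fe^2+) = 0.001373 x 6/1 = 0.008240 mol.
[Fe^2+] = 0.008240 / 0.01516 L = 0.544 M.

0.544 M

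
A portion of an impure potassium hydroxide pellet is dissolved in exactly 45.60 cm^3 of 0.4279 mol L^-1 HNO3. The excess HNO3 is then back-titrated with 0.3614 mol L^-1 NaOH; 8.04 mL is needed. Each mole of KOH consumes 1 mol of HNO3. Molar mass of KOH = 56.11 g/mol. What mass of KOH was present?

0.932 g

Total n(HNO3) added = 0.4279 x 0.04560 = 0.01951 mol.
n(NaOH) used = 0.3614 x 0.008040 = 0.002906 mol, which equals the excess n(HNO3).
So n(HNO3) consumed by the sample = 0.01951 - 0.002906 = 0.01661 mol.
n(KOH) = 0.01661 / 1 = 0.01661 mol.
mass = 0.01661 mol x 56.11 g/mol = 0.932 g.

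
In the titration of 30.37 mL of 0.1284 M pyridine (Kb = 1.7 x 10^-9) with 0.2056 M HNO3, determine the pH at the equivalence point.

3.17

n(C5H5N) = 0.1284 x 0.03037 = 0.003900 mol; V(HNO3) at equivalence = 0.003900/0.2056 = 0.01897 L.
At equivalence the base is fully converted to C5H5NH+; total volume = 0.04934 L, so [C5H5NH+] = 0.003900/0.04934 = 0.07904 M.
Ka(C5H5NH+) = Kw/Kb = 1.0e-14 / 1.7 x 10^-9 = 5.88e-6.
[H^+] = sqrt(Ka x [C5H5NH+]) = sqrt(5.88e-6 x 0.07904) = 0.000682 M.
pH = -log(0.000682) = 3.17.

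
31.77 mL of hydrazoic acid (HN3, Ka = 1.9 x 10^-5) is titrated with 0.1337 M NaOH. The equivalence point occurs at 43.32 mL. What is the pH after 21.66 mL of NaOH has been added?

4.72

21.66 mL is exactly half the equivalence volume (43.32/2), i.e. the half-equivalence point.
There, n(HA) = n(A^-), so pH = pKa = -log(1.9 x 10^-5) = 4.72.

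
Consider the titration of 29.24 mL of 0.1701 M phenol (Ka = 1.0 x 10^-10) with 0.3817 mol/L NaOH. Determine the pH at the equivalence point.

11.54

n(C6H5OH) = 0.1701 x 0.02924 = 0.004974 mol; V(NaOH) at equivalence = 0.004974/0.3817 = 0.01303 L.
At equivalence all the acid is converted to C6H5O-; total volume = 0.02924 + 0.01303 = 0.04227 L, so [C6H5O-] = 0.004974/0.04227 = 0.1177 M.
Kb = Kw/Ka = 1.0e-14 / 1.0 x 10^-10 = 0.000100.
[OH^-] = sqrt(Kb x [C6H5O-]) = sqrt(0.000100 x 0.1177) = 0.00343 M.
pOH = 2.46, so pH = 14.00 - 2.46 = 11.54.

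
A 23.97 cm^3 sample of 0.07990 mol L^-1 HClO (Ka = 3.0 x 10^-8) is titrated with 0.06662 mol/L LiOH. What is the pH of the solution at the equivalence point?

n(HClO) = 0.07990 x 0.02397 = 0.001915 mol; V(LiOH) at equivalence = 0.001915/0.06662 = 0.02875 L.
At equivalence all the acid is converted to ClO-; total volume = 0.02397 + 0.02875 = 0.05272 L, so [ClO-] = 0.001915/0.05272 = 0.03633 M.
Kb = Kw/Ka = 1.0e-14 / 3.0 x 10^-8 = 3.33e-7.
[OH^-] = sqrt(Kb x [ClO-]) = sqrt(3.33e-7 x 0.03633) = 0.000110 M.
pOH = 3.96, so pH = 14.00 - 3.96 = 10.04.

10.04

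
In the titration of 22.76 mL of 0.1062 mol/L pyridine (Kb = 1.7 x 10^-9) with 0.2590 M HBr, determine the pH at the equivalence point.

n(C5H5N) = 0.1062 x 0.02276 = 0.002417 mol; V(HBr) at equivalence = 0.002417/0.2590 = 0.009332 L.
At equivalence the base is fully converted to C5H5NH+; total volume = 0.03209 L, so [C5H5NH+] = 0.002417/0.03209 = 0.07532 M.
Ka(C5H5NH+) = Kw/Kb = 1.0e-14 / 1.7 x 10^-9 = 5.88e-6.
[H^+] = sqrt(Ka x [C5H5NH+]) = sqrt(5.88e-6 x 0.07532) = 0.000666 M.
pH = -log(0.000666) = 3.18.

3.18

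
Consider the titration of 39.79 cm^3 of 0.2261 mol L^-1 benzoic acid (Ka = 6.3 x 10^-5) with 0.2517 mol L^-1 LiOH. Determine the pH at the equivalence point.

8.64

n(C6H5COOH) = 0.2261 x 0.03979 = 0.008997 mol; V(LiOH) at equivalence = 0.008997/0.2517 = 0.03574 L.
At equivalence all the acid is converted to C6H5COO-; total volume = 0.03979 + 0.03574 = 0.07553 L, so [C6H5COO-] = 0.008997/0.07553 = 0.1191 M.
Kb = Kw/Ka = 1.0e-14 / 6.3 x 10^-5 = 1.59e-10.
[OH^-] = sqrt(Kb x [C6H5COO-]) = sqrt(1.59e-10 x 0.1191) = 4.35e-6 M.
pOH = 5.36, so pH = 14.00 - 5.36 = 8.64.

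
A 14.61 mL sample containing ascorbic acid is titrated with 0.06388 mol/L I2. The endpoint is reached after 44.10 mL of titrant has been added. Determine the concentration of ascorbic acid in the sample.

n(I2) = 0.06388 x 0.04410 = 0.002817 mol.
From the balanced equation, 1 mol I2 reacts with 1 mol ascorbic acid, so n(ascorbic acid) = 0.002817 x 1/1 = 0.002817 mol.
[ascorbic acid] = 0.002817 / 0.01461 L = 0.193 M.

0.193 M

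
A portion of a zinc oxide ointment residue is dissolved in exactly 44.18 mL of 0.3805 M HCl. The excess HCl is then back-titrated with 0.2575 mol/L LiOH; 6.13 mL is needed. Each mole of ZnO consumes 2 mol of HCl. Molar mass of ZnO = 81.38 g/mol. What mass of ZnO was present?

0.620 g

Total n(HCl) added = 0.3805 x 0.04418 = 0.01681 mol.
n(LiOH) used = 0.2575 x 0.006130 = 0.001578 mol, which equals the excess n(HCl).
So n(HCl) consumed by the sample = 0.01681 - 0.001578 = 0.01523 mol.
n(ZnO) = 0.01523 / 2 = 0.007616 mol.
mass = 0.007616 mol x 81.38 g/mol = 0.620 g.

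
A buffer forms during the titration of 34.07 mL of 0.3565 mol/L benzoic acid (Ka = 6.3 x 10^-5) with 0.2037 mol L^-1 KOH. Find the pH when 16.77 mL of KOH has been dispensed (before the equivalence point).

Initial n(C6H5COOH) = 0.3565 x 0.03407 = 0.01215 mol.
n(KOH) added = 0.2037 x 0.01677 = 0.003416 mol, converting that many moles of C6H5COOH to C6H5COO-.
Remaining n(C6H5COOH) = 0.008730 mol; n(C6H5COO-) = 0.003416 mol.
By Henderson-Hasselbalch, pH = pKa + log([A^-]/[HA]) = 4.20 + log(0.003416/0.008730) = 4.20 + (-0.41) = 3.79.

3.79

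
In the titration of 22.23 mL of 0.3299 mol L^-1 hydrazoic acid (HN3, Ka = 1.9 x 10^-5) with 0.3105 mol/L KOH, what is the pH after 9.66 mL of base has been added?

4.56

Initial n(HN3) = 0.3299 x 0.02223 = 0.007334 mol.
n(KOH) added = 0.3105 x 0.009660 = 0.002999 mol, converting that many moles of HN3 to N3-.
Remaining n(HN3) = 0.004334 mol; n(N3-) = 0.002999 mol.
By Henderson-Hasselbalch, pH = pKa + log([A^-]/[HA]) = 4.72 + log(0.002999/0.004334) = 4.72 + (-0.16) = 4.56.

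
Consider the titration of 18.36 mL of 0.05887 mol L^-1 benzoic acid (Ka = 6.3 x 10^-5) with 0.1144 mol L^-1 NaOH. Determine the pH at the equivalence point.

8.40

n(C6H5COOH) = 0.05887 x 0.01836 = 0.001081 mol; V(NaOH) at equivalence = 0.001081/0.1144 = 0.009448 L.
At equivalence all the acid is converted to C6H5COO-; total volume = 0.01836 + 0.009448 = 0.02781 L, so [C6H5COO-] = 0.001081/0.02781 = 0.03887 M.
Kb = Kw/Ka = 1.0e-14 / 6.3 x 10^-5 = 1.59e-10.
[OH^-] = sqrt(Kb x [C6H5COO-]) = sqrt(1.59e-10 x 0.03887) = 2.48e-6 M.
pOH = 5.60, so pH = 14.00 - 5.60 = 8.40.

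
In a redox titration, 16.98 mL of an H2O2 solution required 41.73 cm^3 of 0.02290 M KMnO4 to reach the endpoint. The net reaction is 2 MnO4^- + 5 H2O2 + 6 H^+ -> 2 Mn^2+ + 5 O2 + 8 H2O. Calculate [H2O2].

n(KMnO4) = 0.02290 x 0.04173 = 0.0009556 mol.
From the balanced equation, 2 mol KMnO4 reacts with 5 mol H2O2, so n(H2O2) = 0.0009556 x 5/2 = 0.002389 mol.
[H2O2] = 0.002389 / 0.01698 L = 0.141 M.

0.141 M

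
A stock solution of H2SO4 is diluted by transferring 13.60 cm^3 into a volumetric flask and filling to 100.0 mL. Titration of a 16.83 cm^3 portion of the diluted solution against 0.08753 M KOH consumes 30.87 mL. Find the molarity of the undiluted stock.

0.590 M

n(KOH) = 0.08753 x 0.03087 = 0.002702 mol.
n(H2SO4) in the aliquot = 0.002702 x 1/2 = 0.001351 mol.
[diluted H2SO4] = 0.001351 / 0.01683 = 0.08027 M.
Dilution factor = 100.0/13.60 = 7.353, so [stock] = 0.08027 x 7.353 = 0.590 M.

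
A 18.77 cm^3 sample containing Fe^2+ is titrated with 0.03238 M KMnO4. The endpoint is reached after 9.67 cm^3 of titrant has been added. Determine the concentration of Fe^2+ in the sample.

n(KMnO4) = 0.03238 x 0.009670 = 0.0003131 mol.
From the balanced equation, 1 mol KMnO4 reacts with 5 mol Fe^2+, so n(Fe^2+) = 0.0003131 x 5/1 = 0.001566 mol.
[Fe^2+] = 0.001566 / 0.01877 L = 0.0834 M.

0.0834 M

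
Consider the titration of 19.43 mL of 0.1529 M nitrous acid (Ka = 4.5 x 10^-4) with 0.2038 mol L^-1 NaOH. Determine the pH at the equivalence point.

8.14

n(HNO2) = 0.1529 x 0.01943 = 0.002971 mol; V(NaOH) at equivalence = 0.002971/0.2038 = 0.01458 L.
At equivalence all the acid is converted to NO2-; total volume = 0.01943 + 0.01458 = 0.03401 L, so [NO2-] = 0.002971/0.03401 = 0.08736 M.
Kb = Kw/Ka = 1.0e-14 / 4.5 x 10^-4 = 2.22e-11.
[OH^-] = sqrt(Kb x [NO2-]) = sqrt(2.22e-11 x 0.08736) = 1.39e-6 M.
pOH = 5.86, so pH = 14.00 - 5.86 = 8.14.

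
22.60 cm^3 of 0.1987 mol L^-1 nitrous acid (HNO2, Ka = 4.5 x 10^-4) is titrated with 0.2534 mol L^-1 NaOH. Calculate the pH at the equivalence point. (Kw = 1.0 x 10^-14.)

8.20

n(HNO2) = 0.1987 x 0.02260 = 0.004491 mol; V(NaOH) at equivalence = 0.004491/0.2534 = 0.01772 L.
At equivalence all the acid is converted to NO2-; total volume = 0.02260 + 0.01772 = 0.04032 L, so [NO2-] = 0.004491/0.04032 = 0.1114 M.
Kb = Kw/Ka = 1.0e-14 / 4.5 x 10^-4 = 2.22e-11.
[OH^-] = sqrt(Kb x [NO2-]) = sqrt(2.22e-11 x 0.1114) = 1.57e-6 M.
pOH = 5.80, so pH = 14.00 - 5.80 = 8.20.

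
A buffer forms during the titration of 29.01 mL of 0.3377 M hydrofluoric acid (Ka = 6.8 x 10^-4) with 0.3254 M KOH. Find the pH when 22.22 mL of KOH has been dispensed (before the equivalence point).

Initial n(HF) = 0.3377 x 0.02901 = 0.009797 mol.
n(KOH) added = 0.3254 x 0.02222 = 0.007230 mol, converting that many moles of HF to F-.
Remaining n(HF) = 0.002566 mol; n(F-) = 0.007230 mol.
By Henderson-Hasselbalch, pH = pKa + log([A^-]/[HA]) = 3.17 + log(0.007230/0.002566) = 3.17 + (+0.45) = 3.62.

3.62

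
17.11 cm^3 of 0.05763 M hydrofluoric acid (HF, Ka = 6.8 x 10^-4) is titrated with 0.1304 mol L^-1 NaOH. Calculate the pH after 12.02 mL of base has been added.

n(acid) = 0.05763 x 0.01711 = 0.0009860 mol; n(NaOH) added = 0.1304 x 0.01202 = 0.001567 mol.
Base is in excess by 0.001567 - 0.0009860 = 0.0005814 mol in a total volume of 0.02913 L.
[OH^-] = 0.0005814/0.02913 = 0.01996 M, so pOH = 1.70 and pH = 14.00 - 1.70 = 12.30.

12.30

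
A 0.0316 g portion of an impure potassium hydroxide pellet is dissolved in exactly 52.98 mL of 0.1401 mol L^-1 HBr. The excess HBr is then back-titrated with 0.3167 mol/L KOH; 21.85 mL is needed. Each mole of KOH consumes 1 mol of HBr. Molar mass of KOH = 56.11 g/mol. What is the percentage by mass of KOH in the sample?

Total n(HBr) added = 0.1401 x 0.05298 = 0.007422 mol.
n(KOH) used = 0.3167 x 0.02185 = 0.006920 mol, which equals the excess n(HBr).
So n(HBr) consumed by the sample = 0.007422 - 0.006920 = 0.0005026 mol.
n(KOH) = 0.0005026 / 1 = 0.0005026 mol.
mass KOH = 0.0005026 x 56.11 = 0.02820 g, so %KOH = 0.02820/0.0316 x 100 = 89.2%.

89.2%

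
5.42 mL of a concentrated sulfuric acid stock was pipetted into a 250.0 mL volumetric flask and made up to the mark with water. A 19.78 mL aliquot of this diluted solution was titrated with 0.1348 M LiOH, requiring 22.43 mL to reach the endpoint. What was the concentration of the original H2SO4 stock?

3.53 M

n(LiOH) = 0.1348 x 0.02243 = 0.003024 mol.
n(H2SO4) in the aliquot = 0.003024 x 1/2 = 0.001512 mol.
[diluted H2SO4] = 0.001512 / 0.01978 = 0.07643 M.
Dilution factor = 250.0/5.420 = 46.13, so [stock] = 0.07643 x 46.13 = 3.53 M.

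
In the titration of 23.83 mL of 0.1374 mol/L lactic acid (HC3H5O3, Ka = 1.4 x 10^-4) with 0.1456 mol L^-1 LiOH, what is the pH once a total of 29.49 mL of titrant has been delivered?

n(acid) = 0.1374 x 0.02383 = 0.003274 mol; n(LiOH) added = 0.1456 x 0.02949 = 0.004294 mol.
Base is in excess by 0.004294 - 0.003274 = 0.001020 mol in a total volume of 0.05332 L.
[OH^-] = 0.001020/0.05332 = 0.01912 M, so pOH = 1.72 and pH = 14.00 - 1.72 = 12.28.

12.28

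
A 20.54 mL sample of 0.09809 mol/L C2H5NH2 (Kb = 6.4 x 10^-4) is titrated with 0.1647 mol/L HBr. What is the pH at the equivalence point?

n(C2H5NH2) = 0.09809 x 0.02054 = 0.002015 mol; V(HBr) at equivalence = 0.002015/0.1647 = 0.01223 L.
At equivalence the base is fully converted to C2H5NH3+; total volume = 0.03277 L, so [C2H5NH3+] = 0.002015/0.03277 = 0.06148 M.
Ka(C2H5NH3+) = Kw/Kb = 1.0e-14 / 6.4 x 10^-4 = 1.56e-11.
[H^+] = sqrt(Ka x [C2H5NH3+]) = sqrt(1.56e-11 x 0.06148) = 9.80e-7 M.
pH = -log(9.80e-7) = 6.01.

6.01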